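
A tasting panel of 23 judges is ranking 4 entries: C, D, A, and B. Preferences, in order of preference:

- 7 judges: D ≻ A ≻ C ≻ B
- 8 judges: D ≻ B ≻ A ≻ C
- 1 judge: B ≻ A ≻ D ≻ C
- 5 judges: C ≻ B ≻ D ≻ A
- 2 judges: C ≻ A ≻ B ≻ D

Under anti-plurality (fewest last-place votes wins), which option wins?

D

Last-place votes: C 9, D 2, A 5, B 7.
D is ranked last by the fewest voters, so D wins.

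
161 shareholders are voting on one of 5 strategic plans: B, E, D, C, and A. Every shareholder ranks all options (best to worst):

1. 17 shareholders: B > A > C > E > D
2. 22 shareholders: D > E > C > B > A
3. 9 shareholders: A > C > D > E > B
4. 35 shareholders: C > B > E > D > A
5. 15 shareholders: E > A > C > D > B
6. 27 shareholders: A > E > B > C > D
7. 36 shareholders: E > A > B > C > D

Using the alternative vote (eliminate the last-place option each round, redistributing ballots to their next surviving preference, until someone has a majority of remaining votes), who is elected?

E

Round 1: B 17, E 51, D 22, C 35, A 36. Eliminate B.
Round 2: E 51, D 22, C 35, A 53. Eliminate D.
Round 3: E 73, C 35, A 53. Eliminate C.
Round 4: E 108, A 53. E has a majority.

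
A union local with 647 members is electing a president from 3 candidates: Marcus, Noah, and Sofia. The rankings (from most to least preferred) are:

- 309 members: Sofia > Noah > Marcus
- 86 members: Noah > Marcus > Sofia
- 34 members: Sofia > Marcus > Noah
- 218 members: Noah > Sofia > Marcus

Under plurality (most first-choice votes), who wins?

Sofia

First-place votes: Marcus 0, Noah 304, Sofia 343.
Sofia has the most first-place votes.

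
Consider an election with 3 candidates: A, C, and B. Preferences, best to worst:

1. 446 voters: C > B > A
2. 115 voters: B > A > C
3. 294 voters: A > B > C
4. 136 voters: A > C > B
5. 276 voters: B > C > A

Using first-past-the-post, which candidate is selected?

First-place votes: A 430, C 446, B 391.
C has the most first-place votes.

C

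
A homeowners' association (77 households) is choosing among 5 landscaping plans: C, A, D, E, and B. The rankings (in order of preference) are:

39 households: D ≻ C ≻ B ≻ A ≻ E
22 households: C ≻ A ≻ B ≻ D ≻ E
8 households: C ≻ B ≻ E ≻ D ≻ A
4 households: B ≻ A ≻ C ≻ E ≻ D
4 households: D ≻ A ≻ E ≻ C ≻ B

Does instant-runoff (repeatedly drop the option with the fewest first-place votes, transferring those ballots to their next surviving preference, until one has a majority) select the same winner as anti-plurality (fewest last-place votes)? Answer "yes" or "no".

Instant-runoff — R1 C 30, A 0, D 43, E 0, B 4 (D winner). Winner: D.
Anti-plurality — last-place votes: C 0, A 8, D 4, E 61, B 4. Winner: C.
The two methods disagree.

no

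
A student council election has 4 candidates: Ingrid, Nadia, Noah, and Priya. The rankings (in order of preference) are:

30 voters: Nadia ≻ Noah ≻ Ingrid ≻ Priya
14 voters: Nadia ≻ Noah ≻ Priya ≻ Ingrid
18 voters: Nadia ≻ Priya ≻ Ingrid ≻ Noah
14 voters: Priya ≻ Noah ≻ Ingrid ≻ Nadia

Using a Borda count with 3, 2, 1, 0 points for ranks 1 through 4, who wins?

Ingrid: 30·1 + 14·0 + 18·1 + 14·1 = 62
Nadia: 30·3 + 14·3 + 18·3 + 14·0 = 186
Noah: 30·2 + 14·2 + 18·0 + 14·2 = 116
Priya: 30·0 + 14·1 + 18·2 + 14·3 = 92
Nadia has the highest Borda score (186).

Nadia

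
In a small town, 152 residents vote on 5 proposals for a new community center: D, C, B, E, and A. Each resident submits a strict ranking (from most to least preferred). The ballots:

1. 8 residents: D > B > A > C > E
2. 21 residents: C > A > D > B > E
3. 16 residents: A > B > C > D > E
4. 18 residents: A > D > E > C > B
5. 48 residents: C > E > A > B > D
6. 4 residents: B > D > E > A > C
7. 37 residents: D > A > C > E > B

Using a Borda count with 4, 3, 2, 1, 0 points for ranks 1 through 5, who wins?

D: 8·4 + 21·2 + 16·1 + 18·3 + 48·0 + 4·3 + 37·4 = 304
C: 8·1 + 21·4 + 16·2 + 18·1 + 48·4 + 4·0 + 37·2 = 408
B: 8·3 + 21·1 + 16·3 + 18·0 + 48·1 + 4·4 + 37·0 = 157
E: 8·0 + 21·0 + 16·0 + 18·2 + 48·3 + 4·2 + 37·1 = 225
A: 8·2 + 21·3 + 16·4 + 18·4 + 48·2 + 4·1 + 37·3 = 426
A has the highest Borda score (426).

A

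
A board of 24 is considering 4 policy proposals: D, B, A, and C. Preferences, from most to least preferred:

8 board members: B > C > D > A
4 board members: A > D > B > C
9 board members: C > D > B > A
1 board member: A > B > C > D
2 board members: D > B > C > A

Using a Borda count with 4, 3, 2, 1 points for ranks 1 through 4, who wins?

D: 8·2 + 4·3 + 9·3 + 1·1 + 2·4 = 64
B: 8·4 + 4·2 + 9·2 + 1·3 + 2·3 = 67
A: 8·1 + 4·4 + 9·1 + 1·4 + 2·1 = 39
C: 8·3 + 4·1 + 9·4 + 1·2 + 2·2 = 70
C has the highest Borda score (70).

C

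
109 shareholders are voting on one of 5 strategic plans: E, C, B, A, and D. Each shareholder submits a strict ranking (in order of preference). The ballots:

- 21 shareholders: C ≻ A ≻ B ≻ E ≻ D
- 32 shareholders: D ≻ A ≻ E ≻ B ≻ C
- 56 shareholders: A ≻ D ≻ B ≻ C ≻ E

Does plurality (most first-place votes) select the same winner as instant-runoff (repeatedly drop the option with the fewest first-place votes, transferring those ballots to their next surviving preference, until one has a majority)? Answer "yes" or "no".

Plurality — first-place votes: E 0, C 21, B 0, A 56, D 32. Winner: A.
Instant-runoff — R1 E 0, C 21, B 0, A 56, D 32 (A winner). Winner: A.
The two methods agree.

yes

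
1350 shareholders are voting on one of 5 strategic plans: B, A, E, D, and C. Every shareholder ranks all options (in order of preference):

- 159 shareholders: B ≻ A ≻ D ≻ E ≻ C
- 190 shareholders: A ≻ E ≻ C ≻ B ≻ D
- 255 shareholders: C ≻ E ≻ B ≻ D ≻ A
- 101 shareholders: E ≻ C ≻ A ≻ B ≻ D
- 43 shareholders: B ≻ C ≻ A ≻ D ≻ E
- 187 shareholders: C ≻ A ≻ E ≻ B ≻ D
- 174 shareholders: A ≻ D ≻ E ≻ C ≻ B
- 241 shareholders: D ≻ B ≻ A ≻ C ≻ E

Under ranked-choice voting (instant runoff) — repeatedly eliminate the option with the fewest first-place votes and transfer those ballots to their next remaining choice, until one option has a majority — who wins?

Round 1: B 202, A 364, E 101, D 241, C 442. Eliminate E.
Round 2: B 202, A 364, D 241, C 543. Eliminate B.
Round 3: A 523, D 241, C 586. Eliminate D.
Round 4: A 764, C 586. A has a majority.

A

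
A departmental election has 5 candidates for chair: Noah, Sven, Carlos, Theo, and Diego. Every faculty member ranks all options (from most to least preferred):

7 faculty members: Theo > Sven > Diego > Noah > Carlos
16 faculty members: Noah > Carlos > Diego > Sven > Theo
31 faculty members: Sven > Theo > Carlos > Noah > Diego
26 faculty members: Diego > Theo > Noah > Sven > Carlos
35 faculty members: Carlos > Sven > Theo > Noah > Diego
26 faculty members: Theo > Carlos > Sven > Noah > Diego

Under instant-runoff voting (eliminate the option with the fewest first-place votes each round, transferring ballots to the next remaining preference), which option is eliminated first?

Round 1: Noah 16, Sven 31, Carlos 35, Theo 33, Diego 26. Eliminate Noah.

Noah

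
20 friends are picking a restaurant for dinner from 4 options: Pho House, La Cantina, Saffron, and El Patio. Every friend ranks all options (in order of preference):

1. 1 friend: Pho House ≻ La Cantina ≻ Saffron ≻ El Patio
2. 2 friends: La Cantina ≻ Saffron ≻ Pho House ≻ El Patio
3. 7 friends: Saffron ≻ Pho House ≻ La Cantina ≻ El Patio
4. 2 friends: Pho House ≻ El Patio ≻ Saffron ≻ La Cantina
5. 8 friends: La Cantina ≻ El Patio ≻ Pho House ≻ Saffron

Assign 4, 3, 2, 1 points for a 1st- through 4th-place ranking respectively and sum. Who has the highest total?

La Cantina

Pho House: 1·4 + 2·2 + 7·3 + 2·4 + 8·2 = 53
La Cantina: 1·3 + 2·4 + 7·2 + 2·1 + 8·4 = 59
Saffron: 1·2 + 2·3 + 7·4 + 2·2 + 8·1 = 48
El Patio: 1·1 + 2·1 + 7·1 + 2·3 + 8·3 = 40
La Cantina has the highest Borda score (59).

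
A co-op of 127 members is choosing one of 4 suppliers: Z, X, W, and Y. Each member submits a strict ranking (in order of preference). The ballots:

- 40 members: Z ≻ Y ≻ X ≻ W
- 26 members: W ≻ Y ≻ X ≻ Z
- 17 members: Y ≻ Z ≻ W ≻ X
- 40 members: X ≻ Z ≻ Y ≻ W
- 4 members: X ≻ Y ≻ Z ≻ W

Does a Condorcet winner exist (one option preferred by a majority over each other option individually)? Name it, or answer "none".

none

Checking pairwise contests:
X beats Z 70–57.
Y beats X 83–44.
Z beats W 101–26.
Z beats Y 80–47.
Every option loses at least one head-to-head, so there is no Condorcet winner.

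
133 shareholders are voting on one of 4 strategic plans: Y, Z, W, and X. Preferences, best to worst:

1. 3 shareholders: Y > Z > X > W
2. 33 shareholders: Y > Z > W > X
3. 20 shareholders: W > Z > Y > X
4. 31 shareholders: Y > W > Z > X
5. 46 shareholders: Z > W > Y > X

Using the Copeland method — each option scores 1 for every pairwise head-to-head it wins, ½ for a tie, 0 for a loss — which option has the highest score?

Y: beats Z, W, and X → score 3.
Z: beats W and X; loses to Y → score 2.
W: beats X; loses to Y and Z → score 1.
X: loses to Y, Z, and W → score 0.
Y has the best pairwise record.

Y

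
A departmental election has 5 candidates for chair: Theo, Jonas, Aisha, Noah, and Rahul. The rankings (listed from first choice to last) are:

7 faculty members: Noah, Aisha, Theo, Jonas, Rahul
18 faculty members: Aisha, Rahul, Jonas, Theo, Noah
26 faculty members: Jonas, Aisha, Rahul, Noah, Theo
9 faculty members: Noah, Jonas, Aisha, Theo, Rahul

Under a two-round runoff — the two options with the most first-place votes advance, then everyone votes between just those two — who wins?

Round 1 first-place votes: Theo 0, Jonas 26, Aisha 18, Noah 16, Rahul 0.
Jonas and Aisha advance.
Runoff: Jonas is preferred to Aisha by 35 voters; Aisha by 25.
Jonas wins the runoff.

Jonas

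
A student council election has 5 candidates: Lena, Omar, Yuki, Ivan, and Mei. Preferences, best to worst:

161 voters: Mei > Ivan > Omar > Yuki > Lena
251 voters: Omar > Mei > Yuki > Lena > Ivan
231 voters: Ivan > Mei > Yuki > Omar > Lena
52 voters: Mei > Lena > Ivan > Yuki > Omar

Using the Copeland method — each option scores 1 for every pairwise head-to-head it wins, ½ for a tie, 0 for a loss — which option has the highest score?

Mei

Lena: loses to Omar, Yuki, Ivan, and Mei → score 0.
Omar: beats Lena and Yuki; loses to Ivan and Mei → score 2.
Yuki: beats Lena; loses to Omar, Ivan, and Mei → score 1.
Ivan: beats Lena, Omar, and Yuki; loses to Mei → score 3.
Mei: beats Lena, Omar, Yuki, and Ivan → score 4.
Mei has the best pairwise record.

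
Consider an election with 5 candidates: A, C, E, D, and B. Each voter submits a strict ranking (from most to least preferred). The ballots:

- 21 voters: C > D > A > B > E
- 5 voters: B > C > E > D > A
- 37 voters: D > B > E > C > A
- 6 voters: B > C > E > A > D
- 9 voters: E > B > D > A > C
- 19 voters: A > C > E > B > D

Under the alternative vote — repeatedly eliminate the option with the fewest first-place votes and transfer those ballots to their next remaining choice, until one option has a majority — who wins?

Round 1: A 19, C 21, E 9, D 37, B 11. Eliminate E.
Round 2: A 19, C 21, D 37, B 20. Eliminate A.
Round 3: C 40, D 37, B 20. Eliminate B.
Round 4: C 51, D 46. C has a majority.

C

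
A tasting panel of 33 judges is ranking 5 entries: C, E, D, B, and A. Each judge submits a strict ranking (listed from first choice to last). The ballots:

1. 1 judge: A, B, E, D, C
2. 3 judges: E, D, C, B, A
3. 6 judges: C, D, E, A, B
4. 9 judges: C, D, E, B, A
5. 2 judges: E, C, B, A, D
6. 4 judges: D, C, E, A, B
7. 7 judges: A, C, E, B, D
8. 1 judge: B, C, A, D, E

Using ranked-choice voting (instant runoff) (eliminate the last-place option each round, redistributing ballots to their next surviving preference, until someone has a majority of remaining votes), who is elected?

C

Round 1: C 15, E 5, D 4, B 1, A 8. Eliminate B.
Round 2: C 16, E 5, D 4, A 8. Eliminate D.
Round 3: C 20, E 5, A 8. C has a majority.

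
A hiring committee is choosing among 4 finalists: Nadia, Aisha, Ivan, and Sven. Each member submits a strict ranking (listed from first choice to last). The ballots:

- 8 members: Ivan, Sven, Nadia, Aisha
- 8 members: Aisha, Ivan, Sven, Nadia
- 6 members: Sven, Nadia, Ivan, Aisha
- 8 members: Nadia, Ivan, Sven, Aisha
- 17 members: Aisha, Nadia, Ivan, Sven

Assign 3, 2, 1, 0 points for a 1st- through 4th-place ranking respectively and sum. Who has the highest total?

Nadia: 8·1 + 8·0 + 6·2 + 8·3 + 17·2 = 78
Aisha: 8·0 + 8·3 + 6·0 + 8·0 + 17·3 = 75
Ivan: 8·3 + 8·2 + 6·1 + 8·2 + 17·1 = 79
Sven: 8·2 + 8·1 + 6·3 + 8·1 + 17·0 = 50
Ivan has the highest Borda score (79).

Ivan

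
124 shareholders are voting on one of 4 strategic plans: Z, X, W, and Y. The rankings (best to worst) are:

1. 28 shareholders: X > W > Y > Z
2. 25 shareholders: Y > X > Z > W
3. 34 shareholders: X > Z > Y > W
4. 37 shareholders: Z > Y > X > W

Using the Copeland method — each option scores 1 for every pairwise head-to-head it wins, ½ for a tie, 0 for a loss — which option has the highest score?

X

Z: beats W and Y; loses to X → score 2.
X: beats Z and W; ties Y → score 2.5.
W: loses to Z, X, and Y → score 0.
Y: beats W; ties X; loses to Z → score 1.5.
X has the best pairwise record.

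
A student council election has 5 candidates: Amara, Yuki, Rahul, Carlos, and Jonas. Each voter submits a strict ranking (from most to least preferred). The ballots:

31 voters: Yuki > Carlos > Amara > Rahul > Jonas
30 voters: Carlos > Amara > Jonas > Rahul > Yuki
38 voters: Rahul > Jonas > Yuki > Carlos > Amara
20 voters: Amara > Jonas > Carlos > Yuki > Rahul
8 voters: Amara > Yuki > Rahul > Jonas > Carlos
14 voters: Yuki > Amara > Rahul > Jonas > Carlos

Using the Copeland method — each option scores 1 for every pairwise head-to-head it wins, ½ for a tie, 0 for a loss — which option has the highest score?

Amara: beats Rahul and Jonas; loses to Yuki and Carlos → score 2.
Yuki: beats Amara, Rahul, and Carlos; loses to Jonas → score 3.
Rahul: beats Jonas; loses to Amara, Yuki, and Carlos → score 1.
Carlos: beats Amara and Rahul; loses to Yuki and Jonas → score 2.
Jonas: beats Yuki and Carlos; loses to Amara and Rahul → score 2.
Yuki has the best pairwise record.

Yuki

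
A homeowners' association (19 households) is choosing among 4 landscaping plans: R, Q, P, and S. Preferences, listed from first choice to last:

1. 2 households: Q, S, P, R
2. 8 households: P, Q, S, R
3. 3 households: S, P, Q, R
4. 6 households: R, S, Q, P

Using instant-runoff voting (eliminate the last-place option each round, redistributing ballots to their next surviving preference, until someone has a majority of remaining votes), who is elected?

Round 1: R 6, Q 2, P 8, S 3. Eliminate Q.
Round 2: R 6, P 8, S 5. Eliminate S.
Round 3: R 6, P 13. P has a majority.

P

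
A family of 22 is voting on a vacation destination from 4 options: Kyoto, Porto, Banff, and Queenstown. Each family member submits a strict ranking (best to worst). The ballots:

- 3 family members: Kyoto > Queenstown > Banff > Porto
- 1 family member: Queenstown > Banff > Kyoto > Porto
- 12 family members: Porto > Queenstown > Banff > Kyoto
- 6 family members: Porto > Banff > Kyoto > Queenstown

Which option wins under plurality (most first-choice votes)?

Porto

First-place votes: Kyoto 3, Porto 18, Banff 0, Queenstown 1.
Porto has the most first-place votes.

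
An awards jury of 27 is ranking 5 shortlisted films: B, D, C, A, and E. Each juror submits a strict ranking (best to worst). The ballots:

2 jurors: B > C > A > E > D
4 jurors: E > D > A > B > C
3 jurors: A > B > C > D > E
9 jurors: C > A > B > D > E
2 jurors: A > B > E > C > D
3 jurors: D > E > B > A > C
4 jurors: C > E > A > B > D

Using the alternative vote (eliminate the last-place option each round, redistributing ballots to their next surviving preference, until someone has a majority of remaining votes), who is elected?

Round 1: B 2, D 3, C 13, A 5, E 4. Eliminate B.
Round 2: D 3, C 15, A 5, E 4. C has a majority.

C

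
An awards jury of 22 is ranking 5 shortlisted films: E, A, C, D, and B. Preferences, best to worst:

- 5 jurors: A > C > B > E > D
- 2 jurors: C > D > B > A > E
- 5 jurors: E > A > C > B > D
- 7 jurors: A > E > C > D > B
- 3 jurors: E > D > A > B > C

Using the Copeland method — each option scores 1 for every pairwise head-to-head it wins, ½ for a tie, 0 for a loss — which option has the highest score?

A

E: beats C, D, and B; loses to A → score 3.
A: beats E, C, D, and B → score 4.
C: beats D and B; loses to E and A → score 2.
D: beats B; loses to E, A, and C → score 1.
B: loses to E, A, C, and D → score 0.
A has the best pairwise record.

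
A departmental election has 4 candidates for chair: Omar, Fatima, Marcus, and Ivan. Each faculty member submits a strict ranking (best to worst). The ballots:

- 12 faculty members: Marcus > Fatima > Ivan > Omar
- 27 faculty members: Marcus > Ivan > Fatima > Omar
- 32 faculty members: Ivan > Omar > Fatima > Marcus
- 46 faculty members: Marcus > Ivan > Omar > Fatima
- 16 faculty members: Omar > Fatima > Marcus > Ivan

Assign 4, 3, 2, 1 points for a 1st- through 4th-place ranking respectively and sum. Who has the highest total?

Marcus

Omar: 12·1 + 27·1 + 32·3 + 46·2 + 16·4 = 291
Fatima: 12·3 + 27·2 + 32·2 + 46·1 + 16·3 = 248
Marcus: 12·4 + 27·4 + 32·1 + 46·4 + 16·2 = 404
Ivan: 12·2 + 27·3 + 32·4 + 46·3 + 16·1 = 387
Marcus has the highest Borda score (404).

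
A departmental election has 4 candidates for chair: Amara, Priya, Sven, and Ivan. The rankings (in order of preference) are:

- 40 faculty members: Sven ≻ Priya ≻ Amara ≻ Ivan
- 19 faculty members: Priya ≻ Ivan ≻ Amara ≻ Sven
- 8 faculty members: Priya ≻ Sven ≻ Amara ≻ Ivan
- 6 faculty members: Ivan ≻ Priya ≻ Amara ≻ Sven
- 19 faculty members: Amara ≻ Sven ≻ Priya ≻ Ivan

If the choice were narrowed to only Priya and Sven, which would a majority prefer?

Sven

Voters preferring Priya to Sven: 33; preferring Sven to Priya: 59.
Sven wins the head-to-head.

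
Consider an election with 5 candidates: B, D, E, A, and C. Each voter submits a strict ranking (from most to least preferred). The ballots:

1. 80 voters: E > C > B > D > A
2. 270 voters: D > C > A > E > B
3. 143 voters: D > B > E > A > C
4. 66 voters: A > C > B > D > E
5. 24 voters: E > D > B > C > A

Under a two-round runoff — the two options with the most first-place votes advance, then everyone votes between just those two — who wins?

D

Round 1 first-place votes: B 0, D 413, E 104, A 66, C 0.
D and E advance.
Runoff: D is preferred to E by 479 voters; E by 104.
D wins the runoff.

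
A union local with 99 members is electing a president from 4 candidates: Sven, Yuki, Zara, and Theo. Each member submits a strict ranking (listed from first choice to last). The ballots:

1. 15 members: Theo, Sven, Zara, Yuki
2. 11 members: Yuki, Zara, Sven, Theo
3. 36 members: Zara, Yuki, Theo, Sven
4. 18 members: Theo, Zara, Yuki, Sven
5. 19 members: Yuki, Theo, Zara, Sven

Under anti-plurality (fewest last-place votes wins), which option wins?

Zara

Last-place votes: Sven 73, Yuki 15, Zara 0, Theo 11.
Zara is ranked last by the fewest voters, so Zara wins.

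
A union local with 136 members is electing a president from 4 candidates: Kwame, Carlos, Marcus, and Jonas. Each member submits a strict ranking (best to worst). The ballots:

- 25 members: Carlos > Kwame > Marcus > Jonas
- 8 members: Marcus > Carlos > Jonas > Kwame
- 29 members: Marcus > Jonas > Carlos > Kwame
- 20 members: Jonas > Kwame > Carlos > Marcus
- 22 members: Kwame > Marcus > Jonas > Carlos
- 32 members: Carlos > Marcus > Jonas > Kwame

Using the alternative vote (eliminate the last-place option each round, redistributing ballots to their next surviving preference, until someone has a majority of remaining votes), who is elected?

Carlos

Round 1: Kwame 22, Carlos 57, Marcus 37, Jonas 20. Eliminate Jonas.
Round 2: Kwame 42, Carlos 57, Marcus 37. Eliminate Marcus.
Round 3: Kwame 42, Carlos 94. Carlos has a majority.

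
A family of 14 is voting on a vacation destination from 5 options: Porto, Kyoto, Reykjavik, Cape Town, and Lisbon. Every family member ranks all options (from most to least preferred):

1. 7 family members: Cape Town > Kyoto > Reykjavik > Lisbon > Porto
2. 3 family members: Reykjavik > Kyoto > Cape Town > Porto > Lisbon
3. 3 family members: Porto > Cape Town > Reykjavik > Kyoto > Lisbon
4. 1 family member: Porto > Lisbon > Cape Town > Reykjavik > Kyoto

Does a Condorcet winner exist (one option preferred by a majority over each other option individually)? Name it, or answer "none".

Cape Town

Cape Town vs Porto: 10–4 for Cape Town.
Cape Town vs Kyoto: 11–3 for Cape Town.
Cape Town vs Reykjavik: 11–3 for Cape Town.
Cape Town vs Lisbon: 13–1 for Cape Town.
Cape Town beats every other option head-to-head.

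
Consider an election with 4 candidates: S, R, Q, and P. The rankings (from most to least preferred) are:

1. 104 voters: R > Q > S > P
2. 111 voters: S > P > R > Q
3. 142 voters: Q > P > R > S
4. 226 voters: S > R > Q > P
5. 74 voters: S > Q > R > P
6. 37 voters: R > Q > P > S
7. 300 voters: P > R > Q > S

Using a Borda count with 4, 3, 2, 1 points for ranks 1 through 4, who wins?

R

S: 104·2 + 111·4 + 142·1 + 226·4 + 74·4 + 37·1 + 300·1 = 2331
R: 104·4 + 111·2 + 142·2 + 226·3 + 74·2 + 37·4 + 300·3 = 2796
Q: 104·3 + 111·1 + 142·4 + 226·2 + 74·3 + 37·3 + 300·2 = 2376
P: 104·1 + 111·3 + 142·3 + 226·1 + 74·1 + 37·2 + 300·4 = 2437
R has the highest Borda score (2796).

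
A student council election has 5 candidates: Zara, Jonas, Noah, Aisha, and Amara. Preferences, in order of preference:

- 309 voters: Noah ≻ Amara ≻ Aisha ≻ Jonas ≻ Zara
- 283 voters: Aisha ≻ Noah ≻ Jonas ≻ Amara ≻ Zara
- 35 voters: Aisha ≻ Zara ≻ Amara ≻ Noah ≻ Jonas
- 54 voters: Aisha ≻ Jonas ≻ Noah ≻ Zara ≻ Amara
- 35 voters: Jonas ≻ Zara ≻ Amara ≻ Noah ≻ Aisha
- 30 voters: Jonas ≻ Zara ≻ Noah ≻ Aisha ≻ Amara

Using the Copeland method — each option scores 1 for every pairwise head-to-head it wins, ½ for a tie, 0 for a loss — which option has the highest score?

Noah

Zara: loses to Jonas, Noah, Aisha, and Amara → score 0.
Jonas: beats Zara and Amara; loses to Noah and Aisha → score 2.
Noah: beats Zara, Jonas, Aisha, and Amara → score 4.
Aisha: beats Zara, Jonas, and Amara; loses to Noah → score 3.
Amara: beats Zara; loses to Jonas, Noah, and Aisha → score 1.
Noah has the best pairwise record.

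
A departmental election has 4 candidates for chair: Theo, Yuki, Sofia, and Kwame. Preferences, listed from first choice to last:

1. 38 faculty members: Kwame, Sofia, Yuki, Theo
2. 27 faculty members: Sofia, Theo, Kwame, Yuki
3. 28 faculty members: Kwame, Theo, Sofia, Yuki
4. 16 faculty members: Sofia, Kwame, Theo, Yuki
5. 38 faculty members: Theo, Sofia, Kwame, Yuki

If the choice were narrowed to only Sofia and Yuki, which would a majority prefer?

Voters preferring Sofia to Yuki: 147; preferring Yuki to Sofia: 0.
Sofia wins the head-to-head.

Sofia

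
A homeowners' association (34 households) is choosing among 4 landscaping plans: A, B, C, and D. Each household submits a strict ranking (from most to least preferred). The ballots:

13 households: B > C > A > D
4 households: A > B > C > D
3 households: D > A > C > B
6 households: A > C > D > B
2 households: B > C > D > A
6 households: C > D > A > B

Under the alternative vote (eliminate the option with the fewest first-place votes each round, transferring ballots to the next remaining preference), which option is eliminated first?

D

Round 1: A 10, B 15, C 6, D 3. Eliminate D.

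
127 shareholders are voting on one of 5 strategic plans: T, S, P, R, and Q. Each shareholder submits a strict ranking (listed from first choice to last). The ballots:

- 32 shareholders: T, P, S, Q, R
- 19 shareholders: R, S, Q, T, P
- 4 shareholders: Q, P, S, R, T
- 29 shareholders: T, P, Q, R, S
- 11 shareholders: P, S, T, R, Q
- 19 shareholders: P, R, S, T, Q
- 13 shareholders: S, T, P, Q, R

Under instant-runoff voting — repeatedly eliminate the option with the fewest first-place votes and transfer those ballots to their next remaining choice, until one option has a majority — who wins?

Round 1: T 61, S 13, P 30, R 19, Q 4. Eliminate Q.
Round 2: T 61, S 13, P 34, R 19. Eliminate S.
Round 3: T 74, P 34, R 19. T has a majority.

T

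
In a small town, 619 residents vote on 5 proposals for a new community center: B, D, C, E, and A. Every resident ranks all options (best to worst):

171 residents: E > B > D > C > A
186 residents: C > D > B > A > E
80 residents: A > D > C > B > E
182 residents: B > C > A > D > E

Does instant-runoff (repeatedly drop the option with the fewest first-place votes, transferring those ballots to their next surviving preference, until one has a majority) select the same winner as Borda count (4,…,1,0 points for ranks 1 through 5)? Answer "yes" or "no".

Instant-runoff — R1 B 182, D 0, C 186, E 171, A 80 (D out); R2 B 182, C 186, E 171, A 80 (A out); R3 B 182, C 266, E 171 (E out); R4 B 353, C 266 (B winner). Winner: B.
Borda — scores: B 1693, D 1322, C 1621, E 684, A 870. Winner: B.
The two methods agree.

yes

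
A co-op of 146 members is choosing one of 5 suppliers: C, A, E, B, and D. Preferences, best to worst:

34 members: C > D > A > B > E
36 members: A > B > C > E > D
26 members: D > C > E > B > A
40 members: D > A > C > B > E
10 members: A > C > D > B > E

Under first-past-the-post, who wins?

D

First-place votes: C 34, A 46, E 0, B 0, D 66.
D has the most first-place votes.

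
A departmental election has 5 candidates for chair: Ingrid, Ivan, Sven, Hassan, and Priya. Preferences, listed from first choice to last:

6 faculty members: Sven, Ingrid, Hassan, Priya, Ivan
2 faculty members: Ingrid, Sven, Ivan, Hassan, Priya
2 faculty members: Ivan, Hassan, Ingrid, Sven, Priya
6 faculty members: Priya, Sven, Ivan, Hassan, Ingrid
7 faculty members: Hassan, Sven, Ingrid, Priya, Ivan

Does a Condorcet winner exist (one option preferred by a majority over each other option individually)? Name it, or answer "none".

Sven

Sven vs Ingrid: 19–4 for Sven.
Sven vs Ivan: 21–2 for Sven.
Sven vs Hassan: 14–9 for Sven.
Sven vs Priya: 17–6 for Sven.
Sven beats every other option head-to-head.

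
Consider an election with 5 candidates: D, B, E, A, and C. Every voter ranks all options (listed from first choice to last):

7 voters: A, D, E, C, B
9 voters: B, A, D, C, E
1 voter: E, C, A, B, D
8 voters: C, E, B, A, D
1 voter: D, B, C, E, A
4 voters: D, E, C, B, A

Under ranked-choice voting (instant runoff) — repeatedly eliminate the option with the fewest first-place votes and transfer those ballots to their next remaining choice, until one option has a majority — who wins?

C

Round 1: D 5, B 9, E 1, A 7, C 8. Eliminate E.
Round 2: D 5, B 9, A 7, C 9. Eliminate D.
Round 3: B 10, A 7, C 13. Eliminate A.
Round 4: B 10, C 20. C has a majority.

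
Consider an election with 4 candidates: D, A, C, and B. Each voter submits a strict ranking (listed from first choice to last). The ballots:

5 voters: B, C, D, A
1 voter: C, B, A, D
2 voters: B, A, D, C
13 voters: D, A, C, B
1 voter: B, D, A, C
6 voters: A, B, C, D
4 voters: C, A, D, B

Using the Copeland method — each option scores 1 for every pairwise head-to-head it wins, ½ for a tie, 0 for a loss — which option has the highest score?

D: beats A and B; ties C → score 2.5.
A: beats C and B; loses to D → score 2.
C: beats B; ties D; loses to A → score 1.5.
B: loses to D, A, and C → score 0.
D has the best pairwise record.

D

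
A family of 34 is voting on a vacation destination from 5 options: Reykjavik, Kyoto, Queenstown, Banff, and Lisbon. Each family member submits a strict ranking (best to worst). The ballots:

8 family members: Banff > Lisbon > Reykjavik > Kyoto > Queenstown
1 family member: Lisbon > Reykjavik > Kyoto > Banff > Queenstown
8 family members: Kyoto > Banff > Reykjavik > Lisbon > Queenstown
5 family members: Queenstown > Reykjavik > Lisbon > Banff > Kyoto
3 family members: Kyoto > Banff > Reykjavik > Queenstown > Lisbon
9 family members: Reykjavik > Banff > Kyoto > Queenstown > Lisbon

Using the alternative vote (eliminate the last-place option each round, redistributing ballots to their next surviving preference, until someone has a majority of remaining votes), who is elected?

Reykjavik

Round 1: Reykjavik 9, Kyoto 11, Queenstown 5, Banff 8, Lisbon 1. Eliminate Lisbon.
Round 2: Reykjavik 10, Kyoto 11, Queenstown 5, Banff 8. Eliminate Queenstown.
Round 3: Reykjavik 15, Kyoto 11, Banff 8. Eliminate Banff.
Round 4: Reykjavik 23, Kyoto 11. Reykjavik has a majority.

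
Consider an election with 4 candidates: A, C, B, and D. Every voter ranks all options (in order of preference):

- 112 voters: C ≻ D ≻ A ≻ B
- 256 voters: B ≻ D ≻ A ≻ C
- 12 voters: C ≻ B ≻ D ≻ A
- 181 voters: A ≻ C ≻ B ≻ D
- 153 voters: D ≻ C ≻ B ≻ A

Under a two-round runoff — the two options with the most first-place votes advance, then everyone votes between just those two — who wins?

B

Round 1 first-place votes: A 181, C 124, B 256, D 153.
B and A advance.
Runoff: B is preferred to A by 421 voters; A by 293.
B wins the runoff.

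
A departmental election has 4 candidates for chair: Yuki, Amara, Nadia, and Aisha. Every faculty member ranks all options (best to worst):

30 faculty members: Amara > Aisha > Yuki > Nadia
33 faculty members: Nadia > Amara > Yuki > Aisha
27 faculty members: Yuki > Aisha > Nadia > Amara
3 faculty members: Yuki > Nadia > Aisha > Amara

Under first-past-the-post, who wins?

First-place votes: Yuki 30, Amara 30, Nadia 33, Aisha 0.
Nadia has the most first-place votes.

Nadia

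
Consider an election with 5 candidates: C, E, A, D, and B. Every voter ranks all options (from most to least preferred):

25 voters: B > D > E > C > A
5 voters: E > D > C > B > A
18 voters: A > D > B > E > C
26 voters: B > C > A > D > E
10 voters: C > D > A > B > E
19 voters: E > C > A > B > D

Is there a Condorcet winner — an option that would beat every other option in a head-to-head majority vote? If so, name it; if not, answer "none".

B

B vs C: 69–34 for B.
B vs E: 79–24 for B.
B vs A: 56–47 for B.
B vs D: 70–33 for B.
B beats every other option head-to-head.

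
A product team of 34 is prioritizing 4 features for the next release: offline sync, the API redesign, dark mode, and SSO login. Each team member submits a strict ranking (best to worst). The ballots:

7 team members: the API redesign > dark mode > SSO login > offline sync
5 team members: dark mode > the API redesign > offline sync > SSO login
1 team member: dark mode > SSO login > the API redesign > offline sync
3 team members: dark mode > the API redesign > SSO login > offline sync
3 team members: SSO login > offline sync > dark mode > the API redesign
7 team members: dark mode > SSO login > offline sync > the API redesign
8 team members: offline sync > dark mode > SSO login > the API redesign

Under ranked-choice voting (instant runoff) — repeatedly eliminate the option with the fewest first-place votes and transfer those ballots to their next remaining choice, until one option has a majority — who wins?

Round 1: offline sync 8, the API redesign 7, dark mode 16, SSO login 3. Eliminate SSO login.
Round 2: offline sync 11, the API redesign 7, dark mode 16. Eliminate the API redesign.
Round 3: offline sync 11, dark mode 23. Dark mode has a majority.

dark mode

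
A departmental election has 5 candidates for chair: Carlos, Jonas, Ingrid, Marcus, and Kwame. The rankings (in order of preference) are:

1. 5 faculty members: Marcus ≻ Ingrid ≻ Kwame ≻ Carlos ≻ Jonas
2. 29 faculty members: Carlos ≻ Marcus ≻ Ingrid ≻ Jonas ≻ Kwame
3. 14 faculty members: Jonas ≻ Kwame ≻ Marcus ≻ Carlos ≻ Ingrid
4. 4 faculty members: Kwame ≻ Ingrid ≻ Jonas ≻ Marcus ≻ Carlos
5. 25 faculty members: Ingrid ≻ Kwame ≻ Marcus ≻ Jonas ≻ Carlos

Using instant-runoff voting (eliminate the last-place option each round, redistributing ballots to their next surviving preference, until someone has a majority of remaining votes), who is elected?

Carlos

Round 1: Carlos 29, Jonas 14, Ingrid 25, Marcus 5, Kwame 4. Eliminate Kwame.
Round 2: Carlos 29, Jonas 14, Ingrid 29, Marcus 5. Eliminate Marcus.
Round 3: Carlos 29, Jonas 14, Ingrid 34. Eliminate Jonas.
Round 4: Carlos 43, Ingrid 34. Carlos has a majority.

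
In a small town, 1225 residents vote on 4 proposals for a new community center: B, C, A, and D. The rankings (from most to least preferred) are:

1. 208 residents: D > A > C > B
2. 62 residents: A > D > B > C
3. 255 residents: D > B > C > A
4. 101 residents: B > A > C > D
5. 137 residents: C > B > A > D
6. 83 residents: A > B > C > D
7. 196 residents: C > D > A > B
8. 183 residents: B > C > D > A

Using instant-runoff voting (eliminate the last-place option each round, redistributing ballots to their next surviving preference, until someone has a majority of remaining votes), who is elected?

Round 1: B 284, C 333, A 145, D 463. Eliminate A.
Round 2: B 367, C 333, D 525. Eliminate C.
Round 3: B 504, D 721. D has a majority.

D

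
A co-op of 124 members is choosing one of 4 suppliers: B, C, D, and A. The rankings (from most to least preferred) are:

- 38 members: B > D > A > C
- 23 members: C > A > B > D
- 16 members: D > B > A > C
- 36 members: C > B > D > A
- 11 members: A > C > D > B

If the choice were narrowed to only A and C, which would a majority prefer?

Voters preferring A to C: 65; preferring C to A: 59.
A wins the head-to-head.

A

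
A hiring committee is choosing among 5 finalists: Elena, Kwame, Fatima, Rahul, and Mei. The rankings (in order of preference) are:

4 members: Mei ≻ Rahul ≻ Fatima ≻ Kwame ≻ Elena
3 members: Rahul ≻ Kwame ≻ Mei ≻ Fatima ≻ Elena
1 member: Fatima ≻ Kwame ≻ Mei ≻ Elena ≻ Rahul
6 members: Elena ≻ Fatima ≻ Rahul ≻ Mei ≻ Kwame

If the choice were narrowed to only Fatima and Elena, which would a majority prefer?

Voters preferring Fatima to Elena: 8; preferring Elena to Fatima: 6.
Fatima wins the head-to-head.

Fatima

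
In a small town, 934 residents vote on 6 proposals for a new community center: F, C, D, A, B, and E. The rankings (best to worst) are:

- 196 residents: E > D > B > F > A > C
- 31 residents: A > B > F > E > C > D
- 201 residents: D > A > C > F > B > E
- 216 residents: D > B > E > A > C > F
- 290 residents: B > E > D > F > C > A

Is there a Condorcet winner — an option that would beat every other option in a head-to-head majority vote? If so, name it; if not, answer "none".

none

Checking pairwise contests:
D beats F 903–31.
F beats C 517–417.
E beats D 517–417.
F beats A 486–448.
D beats B 613–321.
B beats E 738–196.
Every option loses at least one head-to-head, so there is no Condorcet winner.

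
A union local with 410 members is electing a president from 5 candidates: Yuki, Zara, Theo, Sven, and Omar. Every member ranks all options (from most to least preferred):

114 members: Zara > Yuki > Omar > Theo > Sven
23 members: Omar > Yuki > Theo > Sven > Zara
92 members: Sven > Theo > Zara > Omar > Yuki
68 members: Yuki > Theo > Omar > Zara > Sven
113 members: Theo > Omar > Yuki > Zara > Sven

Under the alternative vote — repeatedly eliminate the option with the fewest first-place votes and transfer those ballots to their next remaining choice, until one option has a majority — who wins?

Theo

Round 1: Yuki 68, Zara 114, Theo 113, Sven 92, Omar 23. Eliminate Omar.
Round 2: Yuki 91, Zara 114, Theo 113, Sven 92. Eliminate Yuki.
Round 3: Zara 114, Theo 204, Sven 92. Eliminate Sven.
Round 4: Zara 114, Theo 296. Theo has a majority.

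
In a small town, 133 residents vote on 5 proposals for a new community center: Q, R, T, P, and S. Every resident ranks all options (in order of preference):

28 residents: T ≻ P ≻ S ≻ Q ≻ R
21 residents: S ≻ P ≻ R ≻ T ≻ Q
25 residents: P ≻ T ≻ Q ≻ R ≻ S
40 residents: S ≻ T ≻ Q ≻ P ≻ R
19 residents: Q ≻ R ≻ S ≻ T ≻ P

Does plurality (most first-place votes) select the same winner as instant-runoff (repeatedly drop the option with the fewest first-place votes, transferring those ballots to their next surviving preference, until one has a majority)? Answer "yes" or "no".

yes

Plurality — first-place votes: Q 19, R 0, T 28, P 25, S 61. Winner: S.
Instant-runoff — R1 Q 19, R 0, T 28, P 25, S 61 (R out); R2 Q 19, T 28, P 25, S 61 (Q out); R3 T 28, P 25, S 80 (S winner). Winner: S.
The two methods agree.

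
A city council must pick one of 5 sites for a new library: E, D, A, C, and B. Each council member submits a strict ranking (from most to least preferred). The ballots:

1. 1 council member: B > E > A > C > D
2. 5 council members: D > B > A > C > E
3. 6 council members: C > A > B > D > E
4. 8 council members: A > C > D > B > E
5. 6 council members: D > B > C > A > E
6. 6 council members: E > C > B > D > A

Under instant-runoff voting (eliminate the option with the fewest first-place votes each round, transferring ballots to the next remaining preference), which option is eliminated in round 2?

Round 1: E 6, D 11, A 8, C 6, B 1. Eliminate B.
Round 2: E 7, D 11, A 8, C 6. Eliminate C.

C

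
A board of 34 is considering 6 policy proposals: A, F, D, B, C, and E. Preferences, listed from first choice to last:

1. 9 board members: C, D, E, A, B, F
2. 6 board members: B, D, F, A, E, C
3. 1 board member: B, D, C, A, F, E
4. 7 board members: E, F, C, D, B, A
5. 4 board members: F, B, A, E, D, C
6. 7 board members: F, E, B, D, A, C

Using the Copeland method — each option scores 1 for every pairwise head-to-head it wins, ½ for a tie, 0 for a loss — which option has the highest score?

F

A: ties C; loses to F, D, B, and E → score 0.5.
F: beats A, D, B, C, and E → score 5.
D: beats A and C; loses to F, B, and E → score 2.
B: beats A, D, and C; loses to F and E → score 3.
C: ties A; loses to F, D, B, and E → score 0.5.
E: beats A, D, B, and C; loses to F → score 4.
F has the best pairwise record.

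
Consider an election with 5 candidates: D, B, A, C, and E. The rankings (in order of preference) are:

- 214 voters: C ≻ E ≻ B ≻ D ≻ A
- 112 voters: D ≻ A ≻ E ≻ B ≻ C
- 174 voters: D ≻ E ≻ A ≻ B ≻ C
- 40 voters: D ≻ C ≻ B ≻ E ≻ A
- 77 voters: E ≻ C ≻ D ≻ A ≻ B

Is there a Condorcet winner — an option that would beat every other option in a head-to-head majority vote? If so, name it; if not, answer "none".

D

D vs B: 403–214 for D.
D vs A: 617–0 for D.
D vs C: 326–291 for D.
D vs E: 326–291 for D.
D beats every other option head-to-head.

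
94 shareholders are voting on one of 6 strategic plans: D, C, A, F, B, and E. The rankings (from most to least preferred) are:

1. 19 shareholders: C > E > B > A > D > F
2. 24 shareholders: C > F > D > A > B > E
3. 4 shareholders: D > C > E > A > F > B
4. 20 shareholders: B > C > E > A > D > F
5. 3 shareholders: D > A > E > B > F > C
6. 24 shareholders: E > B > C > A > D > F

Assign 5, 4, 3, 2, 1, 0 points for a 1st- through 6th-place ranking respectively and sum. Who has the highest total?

C

D: 19·1 + 24·3 + 4·5 + 20·1 + 3·5 + 24·1 = 170
C: 19·5 + 24·5 + 4·4 + 20·4 + 3·0 + 24·3 = 383
A: 19·2 + 24·2 + 4·2 + 20·2 + 3·4 + 24·2 = 194
F: 19·0 + 24·4 + 4·1 + 20·0 + 3·1 + 24·0 = 103
B: 19·3 + 24·1 + 4·0 + 20·5 + 3·2 + 24·4 = 283
E: 19·4 + 24·0 + 4·3 + 20·3 + 3·3 + 24·5 = 277
C has the highest Borda score (383).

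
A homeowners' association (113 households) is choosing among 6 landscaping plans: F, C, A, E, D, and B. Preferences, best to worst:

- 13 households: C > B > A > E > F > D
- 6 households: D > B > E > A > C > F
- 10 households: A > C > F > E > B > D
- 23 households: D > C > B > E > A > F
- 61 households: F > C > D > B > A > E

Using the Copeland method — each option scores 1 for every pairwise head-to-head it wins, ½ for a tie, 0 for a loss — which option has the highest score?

F

F: beats C, A, E, D, and B → score 5.
C: beats A, E, D, and B; loses to F → score 4.
A: beats E; loses to F, C, D, and B → score 1.
E: loses to F, C, A, D, and B → score 0.
D: beats A, E, and B; loses to F and C → score 3.
B: beats A and E; loses to F, C, and D → score 2.
F has the best pairwise record.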